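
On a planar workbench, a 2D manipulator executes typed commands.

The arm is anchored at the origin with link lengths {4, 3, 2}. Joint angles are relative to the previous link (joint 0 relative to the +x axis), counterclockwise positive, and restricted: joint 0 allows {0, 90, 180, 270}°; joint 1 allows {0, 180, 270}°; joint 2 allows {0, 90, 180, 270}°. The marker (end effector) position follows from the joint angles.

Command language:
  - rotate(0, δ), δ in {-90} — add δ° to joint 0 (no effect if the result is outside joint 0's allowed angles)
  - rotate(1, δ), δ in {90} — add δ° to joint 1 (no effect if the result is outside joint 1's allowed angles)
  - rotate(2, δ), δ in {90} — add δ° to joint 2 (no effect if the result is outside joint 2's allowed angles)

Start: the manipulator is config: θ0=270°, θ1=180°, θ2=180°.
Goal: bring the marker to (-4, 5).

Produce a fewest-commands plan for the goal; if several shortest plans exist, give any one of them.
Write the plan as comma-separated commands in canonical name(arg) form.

rotate(1, 90), rotate(2, 90), rotate(2, 90), rotate(0, -90)

initial: config: θ0=270°, θ1=180°, θ2=180°
t=1 rotate(1, 90) ⇒ config: θ0=270°, θ1=270°, θ2=180°
t=2 rotate(2, 90) ⇒ config: θ0=270°, θ1=270°, θ2=270°
t=3 rotate(2, 90) ⇒ config: θ0=270°, θ1=270°, θ2=0°
t=4 rotate(0, -90) ⇒ config: θ0=180°, θ1=270°, θ2=0°
nothing shorter than 4 reaches the goal.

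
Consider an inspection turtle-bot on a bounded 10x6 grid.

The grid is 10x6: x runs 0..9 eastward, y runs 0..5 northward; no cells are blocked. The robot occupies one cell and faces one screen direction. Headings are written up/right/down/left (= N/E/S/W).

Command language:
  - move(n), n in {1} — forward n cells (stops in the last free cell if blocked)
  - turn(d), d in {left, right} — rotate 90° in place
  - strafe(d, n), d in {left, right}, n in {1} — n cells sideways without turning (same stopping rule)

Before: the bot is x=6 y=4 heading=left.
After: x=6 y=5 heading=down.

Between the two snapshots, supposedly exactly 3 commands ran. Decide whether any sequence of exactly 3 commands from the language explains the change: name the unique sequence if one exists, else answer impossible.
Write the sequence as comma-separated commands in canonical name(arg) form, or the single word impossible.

strafe(right, 1), strafe(right, 1), turn(left)

key: order matters: swapping strafe(right, 1) and turn(left) lands elsewhere
initial: x=6 y=4 heading=left
t=1 strafe(right, 1) ⇒ x=6 y=5 heading=left
t=2 strafe(right, 1) ⇒ x=6 y=5 heading=left
t=3 turn(left) ⇒ x=6 y=5 heading=down
no rival 3-sequence matches.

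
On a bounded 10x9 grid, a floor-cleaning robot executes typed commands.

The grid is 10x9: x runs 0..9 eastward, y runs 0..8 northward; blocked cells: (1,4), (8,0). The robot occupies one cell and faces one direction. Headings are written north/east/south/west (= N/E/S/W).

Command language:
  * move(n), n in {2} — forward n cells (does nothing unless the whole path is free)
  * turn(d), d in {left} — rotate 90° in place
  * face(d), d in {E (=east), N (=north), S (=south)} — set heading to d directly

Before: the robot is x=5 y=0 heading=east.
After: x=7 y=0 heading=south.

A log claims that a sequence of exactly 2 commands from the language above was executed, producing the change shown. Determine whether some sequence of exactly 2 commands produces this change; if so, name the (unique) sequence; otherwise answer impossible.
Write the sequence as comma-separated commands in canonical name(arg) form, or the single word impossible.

move(2), face(S)

key: cell and facing (now S) both changed — the 2 commands mix motion and turning
start: x=5 y=0 heading=east
[1] after move(2): x=7 y=0 heading=east
[2] after face(S): x=7 y=0 heading=south
no rival 2-sequence matches.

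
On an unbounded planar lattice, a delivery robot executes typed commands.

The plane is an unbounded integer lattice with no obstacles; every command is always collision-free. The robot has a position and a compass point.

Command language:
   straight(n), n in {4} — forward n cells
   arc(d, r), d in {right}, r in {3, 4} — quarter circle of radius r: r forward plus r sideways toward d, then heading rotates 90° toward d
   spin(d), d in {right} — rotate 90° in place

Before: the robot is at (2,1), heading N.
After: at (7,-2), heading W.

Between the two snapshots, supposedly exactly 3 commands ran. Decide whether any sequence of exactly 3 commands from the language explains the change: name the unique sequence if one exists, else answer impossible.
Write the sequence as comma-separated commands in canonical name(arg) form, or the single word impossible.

arc(right, 4), arc(right, 4), arc(right, 3)

key: running arc(right, 3) before arc(right, 4) would end elsewhere — order is forced
begin: at (2,1), heading N
1. arc(right, 4) → at (6,5), heading E
2. arc(right, 4) → at (10,1), heading S
3. arc(right, 3) → at (7,-2), heading W
all 64 alternatives checked — unique.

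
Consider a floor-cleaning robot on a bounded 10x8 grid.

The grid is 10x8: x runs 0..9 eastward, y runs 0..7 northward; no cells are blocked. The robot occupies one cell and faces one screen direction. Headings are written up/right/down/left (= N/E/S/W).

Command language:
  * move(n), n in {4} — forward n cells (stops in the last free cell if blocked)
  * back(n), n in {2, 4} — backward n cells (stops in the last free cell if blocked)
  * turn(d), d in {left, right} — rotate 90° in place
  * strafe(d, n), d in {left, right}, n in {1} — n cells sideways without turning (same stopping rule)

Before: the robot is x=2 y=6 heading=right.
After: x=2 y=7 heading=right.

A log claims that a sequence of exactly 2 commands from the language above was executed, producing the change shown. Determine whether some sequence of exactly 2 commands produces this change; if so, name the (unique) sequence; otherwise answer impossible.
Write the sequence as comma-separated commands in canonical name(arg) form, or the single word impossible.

strafe(left, 1), strafe(left, 1)

key: still facing E at the end — nothing in the sequence rotates
begin: x=2 y=6 heading=right
[1] after strafe(left, 1): x=2 y=7 heading=right
[2] after strafe(left, 1): x=2 y=7 heading=right
uniquely the one of 49 2-step routes that fits.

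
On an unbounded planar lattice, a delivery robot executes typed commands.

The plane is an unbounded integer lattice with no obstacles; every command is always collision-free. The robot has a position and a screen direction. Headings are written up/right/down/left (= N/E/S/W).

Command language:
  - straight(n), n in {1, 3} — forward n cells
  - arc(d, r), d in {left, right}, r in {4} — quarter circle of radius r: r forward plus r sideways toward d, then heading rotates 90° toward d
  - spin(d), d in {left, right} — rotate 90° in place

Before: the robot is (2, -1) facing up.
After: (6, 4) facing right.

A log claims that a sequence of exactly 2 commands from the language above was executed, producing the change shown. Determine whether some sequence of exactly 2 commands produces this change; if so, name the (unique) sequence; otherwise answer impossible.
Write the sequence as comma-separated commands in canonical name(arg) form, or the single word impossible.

key: position moved to (6,4) AND the heading swung to E — translation plus rotation needed
start: (2, -1) facing up
t=1 straight(1) ⇒ (2, 0) facing up
t=2 arc(right, 4) ⇒ (6, 4) facing right
all 36 alternatives checked — unique.

straight(1), arc(right, 4)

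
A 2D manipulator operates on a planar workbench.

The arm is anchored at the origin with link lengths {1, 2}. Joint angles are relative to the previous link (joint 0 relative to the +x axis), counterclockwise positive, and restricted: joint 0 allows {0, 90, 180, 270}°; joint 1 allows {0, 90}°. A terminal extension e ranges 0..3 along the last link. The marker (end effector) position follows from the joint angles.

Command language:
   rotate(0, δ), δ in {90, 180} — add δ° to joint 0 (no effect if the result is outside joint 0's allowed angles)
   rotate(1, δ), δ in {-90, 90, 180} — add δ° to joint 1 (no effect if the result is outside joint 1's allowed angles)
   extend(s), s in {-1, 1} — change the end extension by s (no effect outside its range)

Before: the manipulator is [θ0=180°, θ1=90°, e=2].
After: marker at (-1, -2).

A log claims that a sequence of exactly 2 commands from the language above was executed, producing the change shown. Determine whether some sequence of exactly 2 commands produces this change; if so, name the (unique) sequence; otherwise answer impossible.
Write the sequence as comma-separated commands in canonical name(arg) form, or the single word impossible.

start: [θ0=180°, θ1=90°, e=2]
[1] after extend(-1): [θ0=180°, θ1=90°, e=1]
[2] after extend(-1): [θ0=180°, θ1=90°, e=0]
uniquely the one of 49 2-step routes that fits.

extend(-1), extend(-1)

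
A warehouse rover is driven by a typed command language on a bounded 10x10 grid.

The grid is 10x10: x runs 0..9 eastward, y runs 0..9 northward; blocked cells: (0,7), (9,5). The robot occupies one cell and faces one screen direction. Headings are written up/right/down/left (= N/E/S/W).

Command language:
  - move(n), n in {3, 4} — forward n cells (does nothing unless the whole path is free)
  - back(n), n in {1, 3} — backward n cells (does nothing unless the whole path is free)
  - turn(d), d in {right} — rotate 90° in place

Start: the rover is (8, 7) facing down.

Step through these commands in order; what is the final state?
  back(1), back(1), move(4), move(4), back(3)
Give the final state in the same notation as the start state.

(8, 4) facing down

initial: (8, 7) facing down
[1] after back(1): (8, 8) facing down
[2] after back(1): (8, 9) facing down
[3] after move(4): (8, 5) facing down
[4] after move(4): (8, 1) facing down
[5] after back(3): (8, 4) facing down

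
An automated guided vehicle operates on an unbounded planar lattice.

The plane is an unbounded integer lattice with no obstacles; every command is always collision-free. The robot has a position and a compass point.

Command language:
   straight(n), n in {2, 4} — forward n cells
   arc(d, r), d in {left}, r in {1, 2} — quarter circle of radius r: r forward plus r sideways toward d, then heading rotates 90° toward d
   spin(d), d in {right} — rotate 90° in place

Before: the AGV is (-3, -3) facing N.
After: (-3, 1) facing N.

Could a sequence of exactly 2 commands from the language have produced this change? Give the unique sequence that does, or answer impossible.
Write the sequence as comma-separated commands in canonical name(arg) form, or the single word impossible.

key: heading stays N — no command in the sequence turns
begin: (-3, -3) facing N
t=1 straight(2) ⇒ (-3, -1) facing N
t=2 straight(2) ⇒ (-3, 1) facing N
all 25 alternatives checked — unique.

straight(2), straight(2)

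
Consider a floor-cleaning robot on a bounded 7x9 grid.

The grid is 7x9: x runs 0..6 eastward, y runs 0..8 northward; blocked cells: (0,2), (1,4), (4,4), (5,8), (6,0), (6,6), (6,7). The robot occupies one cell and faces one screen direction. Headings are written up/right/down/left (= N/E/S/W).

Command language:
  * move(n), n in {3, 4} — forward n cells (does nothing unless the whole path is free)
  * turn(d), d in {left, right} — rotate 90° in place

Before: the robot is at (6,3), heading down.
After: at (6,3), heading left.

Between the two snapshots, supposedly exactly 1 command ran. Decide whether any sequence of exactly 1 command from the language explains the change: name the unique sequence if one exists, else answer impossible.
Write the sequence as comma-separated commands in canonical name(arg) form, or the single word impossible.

key: (6,3) unchanged — the single command moves nothing
from: at (6,3), heading down
[1] after turn(right): at (6,3), heading left
uniquely the one of 4 1-step routes that fits.

turn(right)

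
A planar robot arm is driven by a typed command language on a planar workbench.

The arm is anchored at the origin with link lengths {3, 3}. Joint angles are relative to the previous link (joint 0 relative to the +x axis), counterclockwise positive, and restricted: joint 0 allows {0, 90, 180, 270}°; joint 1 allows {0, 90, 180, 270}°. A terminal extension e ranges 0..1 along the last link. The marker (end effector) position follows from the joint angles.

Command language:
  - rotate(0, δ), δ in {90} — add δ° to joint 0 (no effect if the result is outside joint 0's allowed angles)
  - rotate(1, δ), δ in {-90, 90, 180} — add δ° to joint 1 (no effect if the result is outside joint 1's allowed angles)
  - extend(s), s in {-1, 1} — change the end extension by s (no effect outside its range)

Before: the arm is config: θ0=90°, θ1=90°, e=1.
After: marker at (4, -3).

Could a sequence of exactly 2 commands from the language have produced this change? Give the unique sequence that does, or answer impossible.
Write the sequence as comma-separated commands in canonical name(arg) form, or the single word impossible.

rotate(0, 90), rotate(0, 90)

begin: config: θ0=90°, θ1=90°, e=1
[1] after rotate(0, 90): config: θ0=180°, θ1=90°, e=1
[2] after rotate(0, 90): config: θ0=270°, θ1=90°, e=1
no rival 2-sequence matches.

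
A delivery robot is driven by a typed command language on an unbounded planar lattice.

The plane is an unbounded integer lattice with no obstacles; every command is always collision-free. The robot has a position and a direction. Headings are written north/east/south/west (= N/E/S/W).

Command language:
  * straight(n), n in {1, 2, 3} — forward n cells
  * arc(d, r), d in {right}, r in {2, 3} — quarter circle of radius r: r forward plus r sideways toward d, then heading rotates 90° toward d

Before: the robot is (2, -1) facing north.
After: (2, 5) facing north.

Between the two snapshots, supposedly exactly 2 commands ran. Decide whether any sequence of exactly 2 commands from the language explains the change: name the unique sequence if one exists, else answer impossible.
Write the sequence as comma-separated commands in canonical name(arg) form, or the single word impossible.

straight(3), straight(3)

key: heading stays N — no command in the sequence turns
t0: (2, -1) facing north
t=1 straight(3) ⇒ (2, 2) facing north
t=2 straight(3) ⇒ (2, 5) facing north
no other 2-command option fits: unique.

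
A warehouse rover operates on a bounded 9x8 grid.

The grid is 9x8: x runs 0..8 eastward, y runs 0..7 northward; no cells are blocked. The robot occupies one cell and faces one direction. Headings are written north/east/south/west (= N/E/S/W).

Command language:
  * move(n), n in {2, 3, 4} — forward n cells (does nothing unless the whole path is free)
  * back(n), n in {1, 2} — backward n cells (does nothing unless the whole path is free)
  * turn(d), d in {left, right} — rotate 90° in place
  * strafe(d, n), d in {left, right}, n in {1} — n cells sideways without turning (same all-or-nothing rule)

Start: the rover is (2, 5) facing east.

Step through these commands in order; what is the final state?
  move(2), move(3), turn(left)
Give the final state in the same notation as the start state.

(7, 5) facing north

start: (2, 5) facing east
1. move(2) → (4, 5) facing east
2. move(3) → (7, 5) facing east
3. turn(left) → (7, 5) facing north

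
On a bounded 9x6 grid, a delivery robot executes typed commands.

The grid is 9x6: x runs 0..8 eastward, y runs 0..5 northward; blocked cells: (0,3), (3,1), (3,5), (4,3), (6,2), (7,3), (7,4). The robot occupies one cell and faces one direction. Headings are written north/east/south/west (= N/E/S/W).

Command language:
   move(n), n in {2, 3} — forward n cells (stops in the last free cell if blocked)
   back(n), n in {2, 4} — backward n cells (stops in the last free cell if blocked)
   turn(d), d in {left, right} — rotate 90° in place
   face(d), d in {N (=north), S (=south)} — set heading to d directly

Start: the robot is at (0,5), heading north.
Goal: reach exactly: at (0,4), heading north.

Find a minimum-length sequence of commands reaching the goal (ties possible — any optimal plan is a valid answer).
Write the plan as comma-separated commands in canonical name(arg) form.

t0: at (0,5), heading north
[1] after back(4): at (0,4), heading north
no 0-step plan works, so 1 is optimal.

back(4)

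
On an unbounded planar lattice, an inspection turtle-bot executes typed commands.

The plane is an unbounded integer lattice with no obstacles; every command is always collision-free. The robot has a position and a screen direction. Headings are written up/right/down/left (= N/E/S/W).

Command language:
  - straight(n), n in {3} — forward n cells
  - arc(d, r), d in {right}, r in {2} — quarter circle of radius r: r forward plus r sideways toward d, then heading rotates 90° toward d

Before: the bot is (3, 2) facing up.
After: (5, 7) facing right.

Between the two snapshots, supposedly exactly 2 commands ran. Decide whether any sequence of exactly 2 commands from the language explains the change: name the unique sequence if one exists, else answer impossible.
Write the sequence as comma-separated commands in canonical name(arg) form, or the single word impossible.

key: position moved to (5,7) AND the heading swung to E — translation plus rotation needed
from: (3, 2) facing up
[1] after straight(3): (3, 5) facing up
[2] after arc(right, 2): (5, 7) facing right
no rival 2-sequence matches.

straight(3), arc(right, 2)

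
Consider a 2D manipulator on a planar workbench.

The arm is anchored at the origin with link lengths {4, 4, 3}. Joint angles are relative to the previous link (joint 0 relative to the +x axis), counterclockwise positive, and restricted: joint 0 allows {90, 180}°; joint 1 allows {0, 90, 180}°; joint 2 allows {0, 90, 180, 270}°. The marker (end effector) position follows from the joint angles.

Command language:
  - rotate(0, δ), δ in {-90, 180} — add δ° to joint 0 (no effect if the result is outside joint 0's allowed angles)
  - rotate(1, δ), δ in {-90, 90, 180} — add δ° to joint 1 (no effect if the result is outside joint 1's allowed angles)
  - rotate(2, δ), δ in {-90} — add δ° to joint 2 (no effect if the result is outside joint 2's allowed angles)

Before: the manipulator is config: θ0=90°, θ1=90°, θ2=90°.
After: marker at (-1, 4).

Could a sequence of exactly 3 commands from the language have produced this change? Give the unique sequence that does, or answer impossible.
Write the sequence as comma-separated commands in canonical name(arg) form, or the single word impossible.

rotate(2, -90), rotate(2, -90), rotate(2, -90)

begin: config: θ0=90°, θ1=90°, θ2=90°
step 1 (rotate(2, -90)): config: θ0=90°, θ1=90°, θ2=0°
step 2 (rotate(2, -90)): config: θ0=90°, θ1=90°, θ2=270°
step 3 (rotate(2, -90)): config: θ0=90°, θ1=90°, θ2=180°
uniquely the one of 216 3-step routes that fits.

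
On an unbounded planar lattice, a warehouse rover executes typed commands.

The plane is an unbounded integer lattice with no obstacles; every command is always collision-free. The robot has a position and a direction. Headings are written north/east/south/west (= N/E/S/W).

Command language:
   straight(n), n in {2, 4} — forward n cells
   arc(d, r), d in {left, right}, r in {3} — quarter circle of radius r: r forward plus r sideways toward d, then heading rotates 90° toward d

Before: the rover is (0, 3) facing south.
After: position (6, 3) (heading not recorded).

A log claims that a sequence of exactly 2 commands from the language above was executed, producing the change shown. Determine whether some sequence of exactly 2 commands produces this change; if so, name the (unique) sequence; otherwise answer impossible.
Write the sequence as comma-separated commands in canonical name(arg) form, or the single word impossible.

t0: (0, 3) facing south
1. arc(left, 3) → (3, 0) facing east
2. arc(left, 3) → (6, 3) facing north
no other 2-command option fits: unique.

arc(left, 3), arc(left, 3)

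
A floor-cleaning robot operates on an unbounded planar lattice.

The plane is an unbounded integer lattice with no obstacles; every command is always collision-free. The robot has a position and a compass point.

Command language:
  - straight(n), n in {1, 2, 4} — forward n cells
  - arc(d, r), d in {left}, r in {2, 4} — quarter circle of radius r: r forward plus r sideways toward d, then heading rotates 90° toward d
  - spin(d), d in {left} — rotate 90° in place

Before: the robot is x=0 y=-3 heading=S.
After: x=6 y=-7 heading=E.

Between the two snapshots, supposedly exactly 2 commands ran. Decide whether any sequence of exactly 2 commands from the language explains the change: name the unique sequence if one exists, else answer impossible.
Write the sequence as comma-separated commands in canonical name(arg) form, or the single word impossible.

key: cell and facing (now E) both changed — the 2 commands mix motion and turning
initial: x=0 y=-3 heading=S
1. arc(left, 4) → x=4 y=-7 heading=E
2. straight(2) → x=6 y=-7 heading=E
all 36 alternatives checked — unique.

arc(left, 4), straight(2)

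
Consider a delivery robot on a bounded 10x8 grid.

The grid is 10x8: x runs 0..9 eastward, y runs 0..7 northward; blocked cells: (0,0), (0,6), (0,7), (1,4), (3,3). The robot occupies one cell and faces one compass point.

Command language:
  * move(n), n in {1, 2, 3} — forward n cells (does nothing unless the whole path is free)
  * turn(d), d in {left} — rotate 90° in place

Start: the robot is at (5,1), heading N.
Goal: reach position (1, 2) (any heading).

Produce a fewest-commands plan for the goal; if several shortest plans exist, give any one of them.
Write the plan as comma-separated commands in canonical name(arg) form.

initial: at (5,1), heading N
[1] after move(1): at (5,2), heading N
[2] after turn(left): at (5,2), heading W
[3] after move(2): at (3,2), heading W
[4] after move(2): at (1,2), heading W
minimal: 4 command(s), checked below 4.

move(1), turn(left), move(2), move(2)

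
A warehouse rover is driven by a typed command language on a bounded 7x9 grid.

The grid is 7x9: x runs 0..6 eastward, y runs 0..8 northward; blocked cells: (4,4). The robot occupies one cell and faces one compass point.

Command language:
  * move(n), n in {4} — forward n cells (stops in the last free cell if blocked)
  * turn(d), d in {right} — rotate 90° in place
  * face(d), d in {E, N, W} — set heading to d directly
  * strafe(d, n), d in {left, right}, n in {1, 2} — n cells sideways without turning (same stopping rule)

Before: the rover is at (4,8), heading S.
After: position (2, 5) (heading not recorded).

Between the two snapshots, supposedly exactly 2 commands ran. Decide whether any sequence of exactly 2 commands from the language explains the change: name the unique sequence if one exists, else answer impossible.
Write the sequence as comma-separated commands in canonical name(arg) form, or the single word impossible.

move(4), strafe(right, 2)

key: move(4) is stopped early by the blocked cell at (4,4)
begin: at (4,8), heading S
[1] after move(4): at (4,5), heading S
[2] after strafe(right, 2): at (2,5), heading S
no rival 2-sequence matches.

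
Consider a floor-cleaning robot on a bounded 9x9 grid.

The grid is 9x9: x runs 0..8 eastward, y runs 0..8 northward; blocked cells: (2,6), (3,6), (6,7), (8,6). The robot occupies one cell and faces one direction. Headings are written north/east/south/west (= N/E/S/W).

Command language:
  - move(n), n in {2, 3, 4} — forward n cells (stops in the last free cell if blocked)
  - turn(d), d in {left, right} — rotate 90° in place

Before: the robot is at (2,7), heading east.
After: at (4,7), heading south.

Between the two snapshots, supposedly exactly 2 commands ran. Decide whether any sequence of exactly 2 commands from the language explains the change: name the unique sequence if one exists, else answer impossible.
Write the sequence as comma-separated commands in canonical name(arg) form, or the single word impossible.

key: position moved to (4,7) AND the heading swung to S — translation plus rotation needed
initial: at (2,7), heading east
[1] after move(2): at (4,7), heading east
[2] after turn(right): at (4,7), heading south
all 25 alternatives checked — unique.

move(2), turn(right)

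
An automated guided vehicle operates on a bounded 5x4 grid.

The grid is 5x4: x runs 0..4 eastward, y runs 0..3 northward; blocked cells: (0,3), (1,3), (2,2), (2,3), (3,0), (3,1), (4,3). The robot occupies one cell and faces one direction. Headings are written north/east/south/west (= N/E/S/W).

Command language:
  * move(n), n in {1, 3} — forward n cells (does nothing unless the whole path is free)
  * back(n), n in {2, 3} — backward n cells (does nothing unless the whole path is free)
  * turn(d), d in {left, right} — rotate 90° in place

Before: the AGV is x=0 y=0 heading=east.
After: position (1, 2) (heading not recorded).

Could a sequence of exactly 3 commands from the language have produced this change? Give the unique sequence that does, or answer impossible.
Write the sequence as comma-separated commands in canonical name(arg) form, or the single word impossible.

key: order matters: swapping move(1) and back(2) lands elsewhere
from: x=0 y=0 heading=east
1. move(1) → x=1 y=0 heading=east
2. turn(right) → x=1 y=0 heading=south
3. back(2) → x=1 y=2 heading=south
all 216 alternatives checked — unique.

move(1), turn(right), back(2)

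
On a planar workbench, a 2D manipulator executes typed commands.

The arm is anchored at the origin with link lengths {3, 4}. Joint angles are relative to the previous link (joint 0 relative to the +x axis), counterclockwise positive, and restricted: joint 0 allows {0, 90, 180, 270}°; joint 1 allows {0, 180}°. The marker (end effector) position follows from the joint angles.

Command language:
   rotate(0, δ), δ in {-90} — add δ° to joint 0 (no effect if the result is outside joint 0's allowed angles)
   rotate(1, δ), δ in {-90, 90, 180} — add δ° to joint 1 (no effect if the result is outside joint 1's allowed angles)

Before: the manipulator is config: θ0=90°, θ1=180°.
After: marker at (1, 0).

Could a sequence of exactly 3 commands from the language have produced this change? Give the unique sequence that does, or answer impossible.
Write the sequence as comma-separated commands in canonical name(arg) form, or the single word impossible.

rotate(0, -90), rotate(0, -90), rotate(0, -90)

begin: config: θ0=90°, θ1=180°
t=1 rotate(0, -90) ⇒ config: θ0=0°, θ1=180°
t=2 rotate(0, -90) ⇒ config: θ0=270°, θ1=180°
t=3 rotate(0, -90) ⇒ config: θ0=180°, θ1=180°
no other 3-command option fits: unique.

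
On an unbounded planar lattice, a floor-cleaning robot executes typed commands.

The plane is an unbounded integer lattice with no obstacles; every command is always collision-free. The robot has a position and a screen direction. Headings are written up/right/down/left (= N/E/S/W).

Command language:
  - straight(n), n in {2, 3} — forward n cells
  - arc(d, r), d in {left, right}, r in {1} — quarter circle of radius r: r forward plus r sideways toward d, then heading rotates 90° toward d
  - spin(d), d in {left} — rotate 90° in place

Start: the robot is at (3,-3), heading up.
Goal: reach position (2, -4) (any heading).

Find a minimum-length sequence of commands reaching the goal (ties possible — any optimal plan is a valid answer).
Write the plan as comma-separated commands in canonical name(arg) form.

spin(left), arc(left, 1)

t0: at (3,-3), heading up
[1] after spin(left): at (3,-3), heading left
[2] after arc(left, 1): at (2,-4), heading down
nothing shorter than 2 reaches the goal.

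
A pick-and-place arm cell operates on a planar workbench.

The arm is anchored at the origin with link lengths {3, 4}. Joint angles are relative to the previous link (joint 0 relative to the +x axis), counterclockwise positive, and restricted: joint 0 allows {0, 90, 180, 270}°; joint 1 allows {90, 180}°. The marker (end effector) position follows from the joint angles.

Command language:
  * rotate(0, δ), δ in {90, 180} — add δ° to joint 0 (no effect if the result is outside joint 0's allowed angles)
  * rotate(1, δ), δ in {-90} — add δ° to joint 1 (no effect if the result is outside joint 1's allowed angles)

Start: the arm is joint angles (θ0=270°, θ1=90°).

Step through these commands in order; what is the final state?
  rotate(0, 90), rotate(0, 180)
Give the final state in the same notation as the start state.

start: joint angles (θ0=270°, θ1=90°)
step 1 (rotate(0, 90)): joint angles (θ0=0°, θ1=90°)
step 2 (rotate(0, 180)): joint angles (θ0=180°, θ1=90°)

joint angles (θ0=180°, θ1=90°)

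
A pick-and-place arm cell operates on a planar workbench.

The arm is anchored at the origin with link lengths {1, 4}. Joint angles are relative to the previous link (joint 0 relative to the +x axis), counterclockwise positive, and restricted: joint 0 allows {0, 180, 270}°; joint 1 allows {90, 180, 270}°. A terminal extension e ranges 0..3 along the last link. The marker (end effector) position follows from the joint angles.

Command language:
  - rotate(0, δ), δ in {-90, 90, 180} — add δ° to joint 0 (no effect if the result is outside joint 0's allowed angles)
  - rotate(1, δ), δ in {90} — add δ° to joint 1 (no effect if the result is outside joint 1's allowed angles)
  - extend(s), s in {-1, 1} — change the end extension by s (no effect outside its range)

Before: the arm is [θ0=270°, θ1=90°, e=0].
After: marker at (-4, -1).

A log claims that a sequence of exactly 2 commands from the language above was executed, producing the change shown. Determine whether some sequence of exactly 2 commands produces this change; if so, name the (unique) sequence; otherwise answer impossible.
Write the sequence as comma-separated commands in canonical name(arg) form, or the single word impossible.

begin: [θ0=270°, θ1=90°, e=0]
1. rotate(1, 90) → [θ0=270°, θ1=180°, e=0]
2. rotate(1, 90) → [θ0=270°, θ1=270°, e=0]
uniquely the one of 36 2-step routes that fits.

rotate(1, 90), rotate(1, 90)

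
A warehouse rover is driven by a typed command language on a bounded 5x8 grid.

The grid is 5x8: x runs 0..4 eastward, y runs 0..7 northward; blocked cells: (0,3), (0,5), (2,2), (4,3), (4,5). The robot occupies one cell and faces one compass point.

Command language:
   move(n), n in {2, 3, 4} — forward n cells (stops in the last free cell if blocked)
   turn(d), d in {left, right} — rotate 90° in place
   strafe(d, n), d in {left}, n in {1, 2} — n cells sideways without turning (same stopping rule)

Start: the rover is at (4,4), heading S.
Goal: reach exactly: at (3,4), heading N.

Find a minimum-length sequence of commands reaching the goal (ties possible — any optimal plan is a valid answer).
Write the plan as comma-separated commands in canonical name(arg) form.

t0: at (4,4), heading S
1. turn(right) → at (4,4), heading W
2. turn(right) → at (4,4), heading N
3. strafe(left, 1) → at (3,4), heading N
shorter routes all fall short; 3 is best.

turn(right), turn(right), strafe(left, 1)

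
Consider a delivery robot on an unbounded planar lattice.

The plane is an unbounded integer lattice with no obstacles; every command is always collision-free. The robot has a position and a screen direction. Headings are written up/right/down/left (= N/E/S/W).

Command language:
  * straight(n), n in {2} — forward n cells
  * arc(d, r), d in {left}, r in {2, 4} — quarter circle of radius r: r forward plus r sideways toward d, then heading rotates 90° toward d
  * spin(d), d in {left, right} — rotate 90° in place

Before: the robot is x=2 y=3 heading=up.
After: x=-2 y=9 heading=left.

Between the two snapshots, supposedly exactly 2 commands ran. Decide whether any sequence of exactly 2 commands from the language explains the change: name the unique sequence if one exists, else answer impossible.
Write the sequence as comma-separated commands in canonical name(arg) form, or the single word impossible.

key: order matters: swapping straight(2) and arc(left, 4) lands elsewhere
start: x=2 y=3 heading=up
step 1 (straight(2)): x=2 y=5 heading=up
step 2 (arc(left, 4)): x=-2 y=9 heading=left
no other 2-command option fits: unique.

straight(2), arc(left, 4)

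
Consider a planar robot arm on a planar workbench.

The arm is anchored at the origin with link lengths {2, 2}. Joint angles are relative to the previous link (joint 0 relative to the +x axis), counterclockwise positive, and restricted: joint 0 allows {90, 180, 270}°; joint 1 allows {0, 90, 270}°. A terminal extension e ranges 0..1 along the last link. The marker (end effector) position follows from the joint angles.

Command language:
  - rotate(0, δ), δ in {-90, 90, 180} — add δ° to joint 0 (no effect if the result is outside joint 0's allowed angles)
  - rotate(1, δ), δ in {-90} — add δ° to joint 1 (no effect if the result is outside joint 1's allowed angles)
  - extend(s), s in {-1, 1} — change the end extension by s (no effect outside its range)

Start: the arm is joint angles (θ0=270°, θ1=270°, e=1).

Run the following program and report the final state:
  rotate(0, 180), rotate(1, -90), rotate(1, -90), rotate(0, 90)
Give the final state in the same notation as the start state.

joint angles (θ0=180°, θ1=270°, e=1)

initial: joint angles (θ0=270°, θ1=270°, e=1)
1. rotate(0, 180) → joint angles (θ0=90°, θ1=270°, e=1)
2. rotate(1, -90) → joint angles (θ0=90°, θ1=270°, e=1)
3. rotate(1, -90) → joint angles (θ0=90°, θ1=270°, e=1)
4. rotate(0, 90) → joint angles (θ0=180°, θ1=270°, e=1)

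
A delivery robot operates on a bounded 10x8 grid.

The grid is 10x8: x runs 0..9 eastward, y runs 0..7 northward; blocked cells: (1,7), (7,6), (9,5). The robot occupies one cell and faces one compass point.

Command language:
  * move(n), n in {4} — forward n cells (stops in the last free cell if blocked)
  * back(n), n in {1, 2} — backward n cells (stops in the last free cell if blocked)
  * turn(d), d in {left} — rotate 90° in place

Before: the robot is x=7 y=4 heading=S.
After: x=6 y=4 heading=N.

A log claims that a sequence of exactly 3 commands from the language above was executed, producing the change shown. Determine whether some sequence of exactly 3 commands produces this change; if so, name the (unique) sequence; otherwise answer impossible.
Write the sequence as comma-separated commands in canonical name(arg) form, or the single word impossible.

key: position moved to (6,4) AND the heading swung to N — translation plus rotation needed
begin: x=7 y=4 heading=S
[1] after turn(left): x=7 y=4 heading=E
[2] after back(1): x=6 y=4 heading=E
[3] after turn(left): x=6 y=4 heading=N
no rival 3-sequence matches.

turn(left), back(1), turn(left)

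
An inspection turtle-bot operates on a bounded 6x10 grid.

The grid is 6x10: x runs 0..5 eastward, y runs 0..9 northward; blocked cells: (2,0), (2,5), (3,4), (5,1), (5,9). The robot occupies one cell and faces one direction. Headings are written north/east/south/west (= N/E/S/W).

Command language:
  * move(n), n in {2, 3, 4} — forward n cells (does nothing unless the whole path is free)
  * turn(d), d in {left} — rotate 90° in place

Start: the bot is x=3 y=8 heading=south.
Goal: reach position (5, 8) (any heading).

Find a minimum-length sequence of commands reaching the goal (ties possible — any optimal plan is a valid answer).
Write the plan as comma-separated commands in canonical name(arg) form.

turn(left), move(2)

from: x=3 y=8 heading=south
[1] after turn(left): x=3 y=8 heading=east
[2] after move(2): x=5 y=8 heading=east
nothing shorter than 2 reaches the goal.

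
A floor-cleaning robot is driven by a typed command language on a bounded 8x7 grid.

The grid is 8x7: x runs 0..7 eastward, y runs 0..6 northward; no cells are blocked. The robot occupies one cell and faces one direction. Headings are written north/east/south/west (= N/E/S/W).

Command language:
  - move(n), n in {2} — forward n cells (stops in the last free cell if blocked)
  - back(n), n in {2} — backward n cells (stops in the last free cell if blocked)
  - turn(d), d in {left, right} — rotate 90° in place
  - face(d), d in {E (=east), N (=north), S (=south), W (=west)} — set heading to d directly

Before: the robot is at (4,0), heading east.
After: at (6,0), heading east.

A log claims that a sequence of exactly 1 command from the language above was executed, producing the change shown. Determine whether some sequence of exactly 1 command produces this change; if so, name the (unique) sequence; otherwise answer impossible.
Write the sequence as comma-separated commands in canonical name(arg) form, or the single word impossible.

move(2)

key: still facing E — the one step turns nothing
begin: at (4,0), heading east
1. move(2) → at (6,0), heading east
uniquely the one of 8 1-step routes that fits.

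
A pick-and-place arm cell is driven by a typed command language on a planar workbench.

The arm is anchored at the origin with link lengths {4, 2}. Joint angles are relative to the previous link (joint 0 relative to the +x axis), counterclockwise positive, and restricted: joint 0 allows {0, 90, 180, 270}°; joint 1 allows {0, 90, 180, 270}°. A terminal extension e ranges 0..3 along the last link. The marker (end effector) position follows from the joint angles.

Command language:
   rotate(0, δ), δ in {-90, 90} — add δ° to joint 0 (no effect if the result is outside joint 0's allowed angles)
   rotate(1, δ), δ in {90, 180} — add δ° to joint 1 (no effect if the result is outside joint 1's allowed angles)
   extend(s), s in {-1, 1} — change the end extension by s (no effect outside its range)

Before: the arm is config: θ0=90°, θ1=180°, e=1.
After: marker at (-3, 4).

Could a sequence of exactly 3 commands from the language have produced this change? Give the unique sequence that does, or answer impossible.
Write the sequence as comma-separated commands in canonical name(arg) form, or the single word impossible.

begin: config: θ0=90°, θ1=180°, e=1
step 1 (rotate(1, 90)): config: θ0=90°, θ1=270°, e=1
step 2 (rotate(1, 90)): config: θ0=90°, θ1=0°, e=1
step 3 (rotate(1, 90)): config: θ0=90°, θ1=90°, e=1
no rival 3-sequence matches.

rotate(1, 90), rotate(1, 90), rotate(1, 90)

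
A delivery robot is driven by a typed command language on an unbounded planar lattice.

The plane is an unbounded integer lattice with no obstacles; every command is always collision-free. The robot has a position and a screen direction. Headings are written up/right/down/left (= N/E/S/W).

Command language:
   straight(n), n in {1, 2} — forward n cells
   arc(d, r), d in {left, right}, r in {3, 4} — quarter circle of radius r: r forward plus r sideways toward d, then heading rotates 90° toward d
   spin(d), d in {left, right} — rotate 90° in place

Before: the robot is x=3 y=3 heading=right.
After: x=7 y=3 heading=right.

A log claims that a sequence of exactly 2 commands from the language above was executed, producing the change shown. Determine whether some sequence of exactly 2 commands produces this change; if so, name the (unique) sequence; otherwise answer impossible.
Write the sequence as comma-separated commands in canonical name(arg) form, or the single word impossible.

key: heading stays E — no command in the sequence turns
initial: x=3 y=3 heading=right
t=1 straight(2) ⇒ x=5 y=3 heading=right
t=2 straight(2) ⇒ x=7 y=3 heading=right
no other 2-command option fits: unique.

straight(2), straight(2)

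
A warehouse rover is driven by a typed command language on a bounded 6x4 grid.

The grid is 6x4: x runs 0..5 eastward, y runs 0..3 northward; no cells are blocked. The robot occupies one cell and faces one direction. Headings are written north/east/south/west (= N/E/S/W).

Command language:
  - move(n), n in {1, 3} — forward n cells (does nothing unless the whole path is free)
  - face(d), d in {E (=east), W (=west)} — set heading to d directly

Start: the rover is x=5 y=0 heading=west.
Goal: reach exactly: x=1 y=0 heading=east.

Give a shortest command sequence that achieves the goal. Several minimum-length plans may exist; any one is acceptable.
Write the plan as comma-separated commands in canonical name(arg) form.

move(1), move(3), face(E)

begin: x=5 y=0 heading=west
step 1 (move(1)): x=4 y=0 heading=west
step 2 (move(3)): x=1 y=0 heading=west
step 3 (face(E)): x=1 y=0 heading=east
nothing shorter than 3 reaches the goal.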